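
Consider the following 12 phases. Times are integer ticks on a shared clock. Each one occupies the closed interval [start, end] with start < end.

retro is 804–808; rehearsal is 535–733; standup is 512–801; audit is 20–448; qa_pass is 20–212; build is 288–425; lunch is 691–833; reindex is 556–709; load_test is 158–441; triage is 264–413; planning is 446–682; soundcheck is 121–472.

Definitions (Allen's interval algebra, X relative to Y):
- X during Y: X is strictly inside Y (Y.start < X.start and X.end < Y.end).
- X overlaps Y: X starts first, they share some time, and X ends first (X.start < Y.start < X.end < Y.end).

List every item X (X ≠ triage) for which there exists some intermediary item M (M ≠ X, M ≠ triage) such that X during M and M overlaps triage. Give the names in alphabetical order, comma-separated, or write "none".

Target triage = [264, 413].
Intermediaries M with M overlaps triage: none.
Union: none.

none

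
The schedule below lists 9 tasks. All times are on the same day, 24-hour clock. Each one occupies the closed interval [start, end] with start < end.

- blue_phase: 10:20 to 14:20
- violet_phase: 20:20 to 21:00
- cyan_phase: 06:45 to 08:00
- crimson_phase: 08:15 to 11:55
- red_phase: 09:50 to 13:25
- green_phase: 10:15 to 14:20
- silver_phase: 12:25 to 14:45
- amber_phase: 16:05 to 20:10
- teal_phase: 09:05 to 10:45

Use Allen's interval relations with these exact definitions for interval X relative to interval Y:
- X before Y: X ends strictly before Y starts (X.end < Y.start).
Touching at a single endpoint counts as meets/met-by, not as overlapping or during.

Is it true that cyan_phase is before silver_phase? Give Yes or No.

cyan_phase = [06:45, 08:00], silver_phase = [12:25, 14:45].
Actual relation of cyan_phase to silver_phase: before.
Asked whether 'before' holds → Yes.

Yes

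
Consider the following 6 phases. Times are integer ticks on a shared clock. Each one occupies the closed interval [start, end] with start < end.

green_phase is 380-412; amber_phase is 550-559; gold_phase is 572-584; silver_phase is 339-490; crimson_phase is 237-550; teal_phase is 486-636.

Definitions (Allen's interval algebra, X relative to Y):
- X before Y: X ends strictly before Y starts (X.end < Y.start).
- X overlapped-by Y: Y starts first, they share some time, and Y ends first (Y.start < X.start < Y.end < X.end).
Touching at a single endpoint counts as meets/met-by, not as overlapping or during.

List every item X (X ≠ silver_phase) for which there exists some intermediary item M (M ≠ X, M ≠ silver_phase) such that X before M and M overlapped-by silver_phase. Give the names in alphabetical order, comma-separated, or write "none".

Target silver_phase = [339, 490].
Intermediaries M with M overlapped-by silver_phase: teal_phase.
Via teal_phase — items with X before teal_phase: green_phase.
Union: green_phase.

green_phase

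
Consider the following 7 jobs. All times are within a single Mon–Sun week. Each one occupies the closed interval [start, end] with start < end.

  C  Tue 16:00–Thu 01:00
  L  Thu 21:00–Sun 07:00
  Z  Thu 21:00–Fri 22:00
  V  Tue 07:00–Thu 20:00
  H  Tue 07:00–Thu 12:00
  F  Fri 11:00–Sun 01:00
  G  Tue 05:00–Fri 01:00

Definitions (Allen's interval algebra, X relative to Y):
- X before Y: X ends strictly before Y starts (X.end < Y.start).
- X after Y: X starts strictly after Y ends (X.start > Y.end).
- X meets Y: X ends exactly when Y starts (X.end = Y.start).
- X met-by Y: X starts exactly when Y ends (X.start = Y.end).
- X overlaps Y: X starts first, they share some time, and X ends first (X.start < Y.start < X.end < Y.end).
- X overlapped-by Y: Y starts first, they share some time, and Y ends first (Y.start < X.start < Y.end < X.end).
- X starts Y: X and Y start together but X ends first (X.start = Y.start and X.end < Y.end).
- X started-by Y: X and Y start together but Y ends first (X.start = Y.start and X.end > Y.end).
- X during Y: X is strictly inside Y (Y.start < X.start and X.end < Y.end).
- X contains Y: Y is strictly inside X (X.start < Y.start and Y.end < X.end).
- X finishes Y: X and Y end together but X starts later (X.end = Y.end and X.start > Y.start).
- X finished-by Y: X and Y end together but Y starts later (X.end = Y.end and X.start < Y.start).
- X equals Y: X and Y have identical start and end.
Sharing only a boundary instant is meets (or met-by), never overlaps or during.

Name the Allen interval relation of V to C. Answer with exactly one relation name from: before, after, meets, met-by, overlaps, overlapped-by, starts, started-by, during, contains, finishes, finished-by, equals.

V = [Tue 07:00, Thu 20:00]; C = [Tue 16:00, Thu 01:00].
Compare endpoints: V.start < C.start, V.start < C.end, V.end > C.start, V.end > C.end.
That pattern is 'contains'.

contains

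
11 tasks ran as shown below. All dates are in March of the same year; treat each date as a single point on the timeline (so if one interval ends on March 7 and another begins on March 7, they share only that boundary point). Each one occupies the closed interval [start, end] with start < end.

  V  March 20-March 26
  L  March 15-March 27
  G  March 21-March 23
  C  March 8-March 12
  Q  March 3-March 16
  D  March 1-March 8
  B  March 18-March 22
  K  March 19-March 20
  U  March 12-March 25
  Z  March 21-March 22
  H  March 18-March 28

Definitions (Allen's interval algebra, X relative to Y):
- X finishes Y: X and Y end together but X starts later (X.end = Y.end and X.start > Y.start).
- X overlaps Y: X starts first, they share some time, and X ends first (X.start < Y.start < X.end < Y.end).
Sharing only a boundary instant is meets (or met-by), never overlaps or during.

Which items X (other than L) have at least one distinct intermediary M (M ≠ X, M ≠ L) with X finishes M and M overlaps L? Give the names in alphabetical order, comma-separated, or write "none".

none

Target L = [March 15, March 27].
Intermediaries M with M overlaps L: Q, U.
Via Q — items with X finishes Q: none.
Via U — items with X finishes U: none.
Union: none.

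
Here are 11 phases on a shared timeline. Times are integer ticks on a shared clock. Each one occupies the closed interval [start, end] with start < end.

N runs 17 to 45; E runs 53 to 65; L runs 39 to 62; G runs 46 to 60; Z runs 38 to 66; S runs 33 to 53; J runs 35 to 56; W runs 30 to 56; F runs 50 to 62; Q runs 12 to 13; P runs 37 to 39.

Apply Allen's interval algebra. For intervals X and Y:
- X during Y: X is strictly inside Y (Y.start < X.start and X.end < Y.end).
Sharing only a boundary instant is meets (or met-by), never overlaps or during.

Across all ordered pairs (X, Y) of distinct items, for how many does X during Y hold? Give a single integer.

10

Checking all 110 ordered pairs for relation 'during'; matching pairs in alphabetical order:
(E, Z): E during Z ✓
(F, Z): F during Z ✓
(G, L): G during L ✓
(G, Z): G during Z ✓
(L, Z): L during Z ✓
(P, J): P during J ✓
(P, N): P during N ✓
(P, S): P during S ✓
(P, W): P during W ✓
(S, W): S during W ✓
Count: 10.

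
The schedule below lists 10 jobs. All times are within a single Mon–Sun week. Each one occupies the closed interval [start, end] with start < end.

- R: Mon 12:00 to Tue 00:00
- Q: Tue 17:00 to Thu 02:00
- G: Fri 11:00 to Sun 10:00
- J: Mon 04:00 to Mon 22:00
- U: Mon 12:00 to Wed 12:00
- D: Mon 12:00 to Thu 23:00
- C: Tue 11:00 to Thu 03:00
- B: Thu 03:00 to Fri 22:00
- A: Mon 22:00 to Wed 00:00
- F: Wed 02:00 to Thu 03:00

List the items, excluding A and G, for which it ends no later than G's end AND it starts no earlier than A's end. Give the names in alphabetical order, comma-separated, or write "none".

Conditions: its end is no later than G's end (X.end <= Sun 10:00) AND its start is no earlier than A's end (X.start >= Wed 00:00).
B: end Fri 22:00 <= Sun 10:00? ✓; start Thu 03:00 >= Wed 00:00? ✓ → yes.
C: end Thu 03:00 <= Sun 10:00? ✓; start Tue 11:00 >= Wed 00:00? ✗ → no.
D: end Thu 23:00 <= Sun 10:00? ✓; start Mon 12:00 >= Wed 00:00? ✗ → no.
F: end Thu 03:00 <= Sun 10:00? ✓; start Wed 02:00 >= Wed 00:00? ✓ → yes.
J: end Mon 22:00 <= Sun 10:00? ✓; start Mon 04:00 >= Wed 00:00? ✗ → no.
Q: end Thu 02:00 <= Sun 10:00? ✓; start Tue 17:00 >= Wed 00:00? ✗ → no.
R: end Tue 00:00 <= Sun 10:00? ✓; start Mon 12:00 >= Wed 00:00? ✗ → no.
U: end Wed 12:00 <= Sun 10:00? ✓; start Mon 12:00 >= Wed 00:00? ✗ → no.
Result: B, F.

B, F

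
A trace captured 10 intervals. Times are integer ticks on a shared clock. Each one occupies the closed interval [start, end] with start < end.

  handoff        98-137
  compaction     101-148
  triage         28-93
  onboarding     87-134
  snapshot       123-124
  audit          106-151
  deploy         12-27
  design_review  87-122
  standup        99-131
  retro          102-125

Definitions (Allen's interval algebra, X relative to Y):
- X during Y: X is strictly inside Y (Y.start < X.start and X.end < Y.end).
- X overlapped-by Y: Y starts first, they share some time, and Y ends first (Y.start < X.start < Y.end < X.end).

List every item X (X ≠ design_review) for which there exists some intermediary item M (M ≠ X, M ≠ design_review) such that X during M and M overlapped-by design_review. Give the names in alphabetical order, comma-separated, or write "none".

Target design_review = [87, 122].
Intermediaries M with M overlapped-by design_review: audit, compaction, handoff, retro, standup.
Via audit — items with X during audit: snapshot.
Via compaction — items with X during compaction: retro, snapshot.
Via handoff — items with X during handoff: retro, snapshot, standup.
Via retro — items with X during retro: snapshot.
Via standup — items with X during standup: retro, snapshot.
Union: retro, snapshot, standup.

retro, snapshot, standup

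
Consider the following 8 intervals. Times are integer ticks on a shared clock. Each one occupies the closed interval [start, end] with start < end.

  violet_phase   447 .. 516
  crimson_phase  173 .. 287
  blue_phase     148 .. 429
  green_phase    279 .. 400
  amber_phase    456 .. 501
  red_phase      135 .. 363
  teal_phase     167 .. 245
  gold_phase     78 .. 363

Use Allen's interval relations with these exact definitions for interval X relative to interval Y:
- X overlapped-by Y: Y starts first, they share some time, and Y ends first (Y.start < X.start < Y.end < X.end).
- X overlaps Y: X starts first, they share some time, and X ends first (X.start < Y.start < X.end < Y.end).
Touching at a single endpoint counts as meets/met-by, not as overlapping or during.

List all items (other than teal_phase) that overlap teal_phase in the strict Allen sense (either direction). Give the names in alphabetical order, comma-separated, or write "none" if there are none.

Target teal_phase = [167, 245].
amber_phase [456, 501] → after → no.
blue_phase [148, 429] → contains → no.
crimson_phase [173, 287] → overlapped-by → yes.
gold_phase [78, 363] → contains → no.
green_phase [279, 400] → after → no.
red_phase [135, 363] → contains → no.
violet_phase [447, 516] → after → no.
Result: crimson_phase.

crimson_phase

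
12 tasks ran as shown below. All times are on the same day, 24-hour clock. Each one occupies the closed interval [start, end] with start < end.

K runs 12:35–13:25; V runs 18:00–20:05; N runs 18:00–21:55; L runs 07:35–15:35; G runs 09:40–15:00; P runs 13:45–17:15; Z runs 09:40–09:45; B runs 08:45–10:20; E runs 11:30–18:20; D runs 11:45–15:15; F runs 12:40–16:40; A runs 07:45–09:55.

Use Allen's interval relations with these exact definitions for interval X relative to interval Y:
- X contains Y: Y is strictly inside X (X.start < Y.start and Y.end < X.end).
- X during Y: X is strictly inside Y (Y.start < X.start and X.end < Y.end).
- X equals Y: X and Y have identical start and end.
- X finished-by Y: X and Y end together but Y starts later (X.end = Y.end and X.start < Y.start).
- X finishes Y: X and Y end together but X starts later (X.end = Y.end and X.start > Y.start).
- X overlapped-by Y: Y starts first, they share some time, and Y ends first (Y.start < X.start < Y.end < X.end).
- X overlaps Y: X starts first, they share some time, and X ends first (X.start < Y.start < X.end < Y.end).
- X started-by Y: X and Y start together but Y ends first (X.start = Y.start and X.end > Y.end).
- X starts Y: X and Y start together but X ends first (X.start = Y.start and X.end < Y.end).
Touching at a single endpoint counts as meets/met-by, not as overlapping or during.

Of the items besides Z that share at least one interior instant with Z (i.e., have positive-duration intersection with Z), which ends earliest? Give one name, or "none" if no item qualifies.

Target Z = [09:40, 09:45].
A [07:45, 09:55] → contains → candidate.
B [08:45, 10:20] → contains → candidate.
D [11:45, 15:15] → after → excluded.
E [11:30, 18:20] → after → excluded.
F [12:40, 16:40] → after → excluded.
G [09:40, 15:00] → started-by → candidate.
K [12:35, 13:25] → after → excluded.
L [07:35, 15:35] → contains → candidate.
N [18:00, 21:55] → after → excluded.
P [13:45, 17:15] → after → excluded.
V [18:00, 20:05] → after → excluded.
Among candidates, earliest end is 09:55 → A.

A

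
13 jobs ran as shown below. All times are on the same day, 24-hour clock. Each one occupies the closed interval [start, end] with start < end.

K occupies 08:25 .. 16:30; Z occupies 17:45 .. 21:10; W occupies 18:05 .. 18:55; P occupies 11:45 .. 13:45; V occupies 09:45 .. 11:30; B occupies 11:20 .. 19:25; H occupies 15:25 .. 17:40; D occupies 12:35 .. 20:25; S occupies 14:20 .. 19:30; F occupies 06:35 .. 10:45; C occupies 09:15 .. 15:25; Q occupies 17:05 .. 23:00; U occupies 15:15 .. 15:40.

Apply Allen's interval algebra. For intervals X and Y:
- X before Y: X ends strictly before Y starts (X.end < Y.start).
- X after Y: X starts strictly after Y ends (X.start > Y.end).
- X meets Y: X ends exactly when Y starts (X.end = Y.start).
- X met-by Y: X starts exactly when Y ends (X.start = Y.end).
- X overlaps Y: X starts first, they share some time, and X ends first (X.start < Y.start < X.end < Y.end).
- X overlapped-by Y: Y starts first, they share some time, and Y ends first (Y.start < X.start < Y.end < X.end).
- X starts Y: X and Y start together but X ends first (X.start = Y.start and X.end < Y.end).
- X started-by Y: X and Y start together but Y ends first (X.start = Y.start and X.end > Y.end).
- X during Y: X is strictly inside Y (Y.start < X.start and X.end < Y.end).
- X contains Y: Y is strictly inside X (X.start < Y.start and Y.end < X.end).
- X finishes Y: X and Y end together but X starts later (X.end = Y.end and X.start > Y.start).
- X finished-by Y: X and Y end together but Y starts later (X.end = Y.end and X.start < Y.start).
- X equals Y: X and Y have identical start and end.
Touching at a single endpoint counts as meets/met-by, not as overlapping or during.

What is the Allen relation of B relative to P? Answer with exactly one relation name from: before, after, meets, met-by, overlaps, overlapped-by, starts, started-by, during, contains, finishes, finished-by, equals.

contains

B = [11:20, 19:25]; P = [11:45, 13:45].
Compare endpoints: B.start < P.start, B.start < P.end, B.end > P.start, B.end > P.end.
That pattern is 'contains'.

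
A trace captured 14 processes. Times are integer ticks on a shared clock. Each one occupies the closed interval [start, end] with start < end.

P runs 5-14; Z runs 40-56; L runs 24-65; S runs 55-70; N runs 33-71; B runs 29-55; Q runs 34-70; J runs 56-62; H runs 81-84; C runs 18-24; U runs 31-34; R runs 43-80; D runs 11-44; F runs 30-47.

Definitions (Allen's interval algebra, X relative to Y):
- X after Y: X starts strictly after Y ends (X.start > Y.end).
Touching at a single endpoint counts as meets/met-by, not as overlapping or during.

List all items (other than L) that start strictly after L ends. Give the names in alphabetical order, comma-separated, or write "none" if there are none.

Target L = [24, 65].
B [29, 55] → during → no.
C [18, 24] → meets → no.
D [11, 44] → overlaps → no.
F [30, 47] → during → no.
H [81, 84] → after → yes.
J [56, 62] → during → no.
N [33, 71] → overlapped-by → no.
P [5, 14] → before → no.
Q [34, 70] → overlapped-by → no.
R [43, 80] → overlapped-by → no.
S [55, 70] → overlapped-by → no.
U [31, 34] → during → no.
Z [40, 56] → during → no.
Result: H.

H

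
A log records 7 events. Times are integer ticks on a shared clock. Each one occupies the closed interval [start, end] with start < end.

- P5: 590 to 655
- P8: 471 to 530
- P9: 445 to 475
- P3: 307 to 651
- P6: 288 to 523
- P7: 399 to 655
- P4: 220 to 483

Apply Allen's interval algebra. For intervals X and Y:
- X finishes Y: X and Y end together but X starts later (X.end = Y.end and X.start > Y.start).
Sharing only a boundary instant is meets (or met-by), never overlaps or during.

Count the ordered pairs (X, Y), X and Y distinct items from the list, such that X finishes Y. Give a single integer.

1

Checking all 42 ordered pairs for relation 'finishes'; matching pairs in alphabetical order:
(P5, P7): P5 finishes P7 ✓
Count: 1.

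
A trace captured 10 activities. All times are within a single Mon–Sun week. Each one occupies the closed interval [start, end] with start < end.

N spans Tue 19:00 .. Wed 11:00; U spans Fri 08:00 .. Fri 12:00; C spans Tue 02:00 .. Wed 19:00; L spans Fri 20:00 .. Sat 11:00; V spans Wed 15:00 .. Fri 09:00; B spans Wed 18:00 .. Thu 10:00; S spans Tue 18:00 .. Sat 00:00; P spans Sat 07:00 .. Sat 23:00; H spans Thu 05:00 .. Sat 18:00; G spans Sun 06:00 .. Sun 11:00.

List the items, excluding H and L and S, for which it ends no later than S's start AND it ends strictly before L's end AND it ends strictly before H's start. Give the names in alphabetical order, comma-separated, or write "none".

none

Conditions: its end is no later than S's start (X.end <= Tue 18:00) AND its end is strictly before L's end (X.end < Sat 11:00) AND its end is strictly before H's start (X.end < Thu 05:00).
B: end Thu 10:00 <= Tue 18:00? ✗; end Thu 10:00 < Sat 11:00? ✓; end Thu 10:00 < Thu 05:00? ✗ → no.
C: end Wed 19:00 <= Tue 18:00? ✗; end Wed 19:00 < Sat 11:00? ✓; end Wed 19:00 < Thu 05:00? ✓ → no.
G: end Sun 11:00 <= Tue 18:00? ✗; end Sun 11:00 < Sat 11:00? ✗; end Sun 11:00 < Thu 05:00? ✗ → no.
N: end Wed 11:00 <= Tue 18:00? ✗; end Wed 11:00 < Sat 11:00? ✓; end Wed 11:00 < Thu 05:00? ✓ → no.
P: end Sat 23:00 <= Tue 18:00? ✗; end Sat 23:00 < Sat 11:00? ✗; end Sat 23:00 < Thu 05:00? ✗ → no.
U: end Fri 12:00 <= Tue 18:00? ✗; end Fri 12:00 < Sat 11:00? ✓; end Fri 12:00 < Thu 05:00? ✗ → no.
V: end Fri 09:00 <= Tue 18:00? ✗; end Fri 09:00 < Sat 11:00? ✓; end Fri 09:00 < Thu 05:00? ✗ → no.
Result: none.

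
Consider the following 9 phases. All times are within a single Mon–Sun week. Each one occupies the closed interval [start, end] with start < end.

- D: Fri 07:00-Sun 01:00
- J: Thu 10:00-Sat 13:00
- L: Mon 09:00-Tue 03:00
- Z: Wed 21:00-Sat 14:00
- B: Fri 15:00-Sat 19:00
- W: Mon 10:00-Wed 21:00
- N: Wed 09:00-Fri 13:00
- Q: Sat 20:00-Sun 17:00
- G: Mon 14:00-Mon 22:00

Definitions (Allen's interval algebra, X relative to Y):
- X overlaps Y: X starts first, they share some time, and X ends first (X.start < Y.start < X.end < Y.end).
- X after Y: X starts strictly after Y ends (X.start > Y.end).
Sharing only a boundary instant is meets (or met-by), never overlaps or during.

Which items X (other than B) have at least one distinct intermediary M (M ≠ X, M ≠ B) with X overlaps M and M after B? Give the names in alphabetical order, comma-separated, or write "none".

Target B = [Fri 15:00, Sat 19:00].
Intermediaries M with M after B: Q.
Via Q — items with X overlaps Q: D.
Union: D.

D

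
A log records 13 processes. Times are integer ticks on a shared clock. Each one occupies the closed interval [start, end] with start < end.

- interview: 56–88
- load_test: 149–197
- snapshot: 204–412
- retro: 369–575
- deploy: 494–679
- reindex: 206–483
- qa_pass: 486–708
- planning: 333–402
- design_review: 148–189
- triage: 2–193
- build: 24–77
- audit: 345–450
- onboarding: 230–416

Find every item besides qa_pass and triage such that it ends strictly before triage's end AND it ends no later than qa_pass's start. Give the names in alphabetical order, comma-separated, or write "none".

build, design_review, interview

Conditions: its end is strictly before triage's end (X.end < 193) AND its end is no later than qa_pass's start (X.end <= 486).
audit: end 450 < 193? ✗; end 450 <= 486? ✓ → no.
build: end 77 < 193? ✓; end 77 <= 486? ✓ → yes.
deploy: end 679 < 193? ✗; end 679 <= 486? ✗ → no.
design_review: end 189 < 193? ✓; end 189 <= 486? ✓ → yes.
interview: end 88 < 193? ✓; end 88 <= 486? ✓ → yes.
load_test: end 197 < 193? ✗; end 197 <= 486? ✓ → no.
onboarding: end 416 < 193? ✗; end 416 <= 486? ✓ → no.
planning: end 402 < 193? ✗; end 402 <= 486? ✓ → no.
reindex: end 483 < 193? ✗; end 483 <= 486? ✓ → no.
retro: end 575 < 193? ✗; end 575 <= 486? ✗ → no.
snapshot: end 412 < 193? ✗; end 412 <= 486? ✓ → no.
Result: build, design_review, interview.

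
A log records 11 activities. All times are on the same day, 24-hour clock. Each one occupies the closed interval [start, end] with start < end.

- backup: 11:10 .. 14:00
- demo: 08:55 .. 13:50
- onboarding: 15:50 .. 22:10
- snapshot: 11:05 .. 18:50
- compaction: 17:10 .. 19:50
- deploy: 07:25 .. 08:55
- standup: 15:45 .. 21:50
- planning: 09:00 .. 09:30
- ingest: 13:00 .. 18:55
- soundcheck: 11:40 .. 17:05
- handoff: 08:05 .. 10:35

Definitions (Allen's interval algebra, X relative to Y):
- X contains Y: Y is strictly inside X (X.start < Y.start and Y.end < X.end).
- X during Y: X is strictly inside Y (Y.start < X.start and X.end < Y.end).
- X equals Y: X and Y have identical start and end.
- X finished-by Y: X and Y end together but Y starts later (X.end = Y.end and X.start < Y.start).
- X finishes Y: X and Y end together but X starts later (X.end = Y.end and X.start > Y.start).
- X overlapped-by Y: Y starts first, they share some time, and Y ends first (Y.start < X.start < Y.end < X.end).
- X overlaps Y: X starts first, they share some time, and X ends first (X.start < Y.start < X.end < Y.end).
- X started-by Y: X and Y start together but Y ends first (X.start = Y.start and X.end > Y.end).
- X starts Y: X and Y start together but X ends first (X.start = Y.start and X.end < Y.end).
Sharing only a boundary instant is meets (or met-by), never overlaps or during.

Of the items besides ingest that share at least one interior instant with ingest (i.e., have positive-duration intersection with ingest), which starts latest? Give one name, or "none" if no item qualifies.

compaction

Target ingest = [13:00, 18:55].
backup [11:10, 14:00] → overlaps → candidate.
compaction [17:10, 19:50] → overlapped-by → candidate.
demo [08:55, 13:50] → overlaps → candidate.
deploy [07:25, 08:55] → before → excluded.
handoff [08:05, 10:35] → before → excluded.
onboarding [15:50, 22:10] → overlapped-by → candidate.
planning [09:00, 09:30] → before → excluded.
snapshot [11:05, 18:50] → overlaps → candidate.
soundcheck [11:40, 17:05] → overlaps → candidate.
standup [15:45, 21:50] → overlapped-by → candidate.
Among candidates, latest start is 17:10 → compaction.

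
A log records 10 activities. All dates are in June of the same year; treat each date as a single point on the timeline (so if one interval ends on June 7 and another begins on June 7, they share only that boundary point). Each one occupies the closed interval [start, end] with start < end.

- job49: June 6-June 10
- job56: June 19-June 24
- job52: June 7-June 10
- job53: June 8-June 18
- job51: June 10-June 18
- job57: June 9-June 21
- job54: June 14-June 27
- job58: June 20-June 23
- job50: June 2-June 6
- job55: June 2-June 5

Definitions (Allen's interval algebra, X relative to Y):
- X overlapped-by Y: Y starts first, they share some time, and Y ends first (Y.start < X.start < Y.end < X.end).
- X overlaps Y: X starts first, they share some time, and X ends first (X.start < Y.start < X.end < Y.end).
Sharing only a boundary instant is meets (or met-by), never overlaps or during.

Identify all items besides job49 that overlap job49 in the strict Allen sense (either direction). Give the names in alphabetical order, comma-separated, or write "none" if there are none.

job53, job57

Target job49 = [June 6, June 10].
job50 [June 2, June 6] → meets → no.
job51 [June 10, June 18] → met-by → no.
job52 [June 7, June 10] → finishes → no.
job53 [June 8, June 18] → overlapped-by → yes.
job54 [June 14, June 27] → after → no.
job55 [June 2, June 5] → before → no.
job56 [June 19, June 24] → after → no.
job57 [June 9, June 21] → overlapped-by → yes.
job58 [June 20, June 23] → after → no.
Result: job53, job57.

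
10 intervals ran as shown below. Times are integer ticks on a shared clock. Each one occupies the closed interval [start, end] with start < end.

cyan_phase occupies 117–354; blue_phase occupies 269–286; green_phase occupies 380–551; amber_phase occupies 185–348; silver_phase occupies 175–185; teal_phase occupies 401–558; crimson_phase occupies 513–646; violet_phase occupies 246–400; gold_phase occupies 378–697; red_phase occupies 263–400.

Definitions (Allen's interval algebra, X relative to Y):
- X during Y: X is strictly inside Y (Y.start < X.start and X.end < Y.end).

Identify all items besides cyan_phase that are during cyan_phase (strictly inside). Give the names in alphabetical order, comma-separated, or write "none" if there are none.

Target cyan_phase = [117, 354].
amber_phase [185, 348] → during → yes.
blue_phase [269, 286] → during → yes.
crimson_phase [513, 646] → after → no.
gold_phase [378, 697] → after → no.
green_phase [380, 551] → after → no.
red_phase [263, 400] → overlapped-by → no.
silver_phase [175, 185] → during → yes.
teal_phase [401, 558] → after → no.
violet_phase [246, 400] → overlapped-by → no.
Result: amber_phase, blue_phase, silver_phase.

amber_phase, blue_phase, silver_phase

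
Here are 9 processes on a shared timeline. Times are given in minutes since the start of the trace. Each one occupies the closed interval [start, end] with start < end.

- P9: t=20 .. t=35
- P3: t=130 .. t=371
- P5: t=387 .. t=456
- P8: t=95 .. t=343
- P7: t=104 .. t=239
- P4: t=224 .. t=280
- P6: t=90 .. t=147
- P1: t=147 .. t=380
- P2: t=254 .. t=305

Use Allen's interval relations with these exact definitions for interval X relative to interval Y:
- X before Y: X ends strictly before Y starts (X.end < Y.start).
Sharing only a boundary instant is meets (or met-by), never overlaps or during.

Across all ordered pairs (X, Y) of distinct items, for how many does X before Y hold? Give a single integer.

18

Checking all 72 ordered pairs for relation 'before'; matching pairs in alphabetical order:
(P1, P5): P1 before P5 ✓
(P2, P5): P2 before P5 ✓
(P3, P5): P3 before P5 ✓
(P4, P5): P4 before P5 ✓
(P6, P2): P6 before P2 ✓
(P6, P4): P6 before P4 ✓
(P6, P5): P6 before P5 ✓
(P7, P2): P7 before P2 ✓
(P7, P5): P7 before P5 ✓
(P8, P5): P8 before P5 ✓
(P9, P1): P9 before P1 ✓
(P9, P2): P9 before P2 ✓
(P9, P3): P9 before P3 ✓
(P9, P4): P9 before P4 ✓
(P9, P5): P9 before P5 ✓
(P9, P6): P9 before P6 ✓
(P9, P7): P9 before P7 ✓
(P9, P8): P9 before P8 ✓
Count: 18.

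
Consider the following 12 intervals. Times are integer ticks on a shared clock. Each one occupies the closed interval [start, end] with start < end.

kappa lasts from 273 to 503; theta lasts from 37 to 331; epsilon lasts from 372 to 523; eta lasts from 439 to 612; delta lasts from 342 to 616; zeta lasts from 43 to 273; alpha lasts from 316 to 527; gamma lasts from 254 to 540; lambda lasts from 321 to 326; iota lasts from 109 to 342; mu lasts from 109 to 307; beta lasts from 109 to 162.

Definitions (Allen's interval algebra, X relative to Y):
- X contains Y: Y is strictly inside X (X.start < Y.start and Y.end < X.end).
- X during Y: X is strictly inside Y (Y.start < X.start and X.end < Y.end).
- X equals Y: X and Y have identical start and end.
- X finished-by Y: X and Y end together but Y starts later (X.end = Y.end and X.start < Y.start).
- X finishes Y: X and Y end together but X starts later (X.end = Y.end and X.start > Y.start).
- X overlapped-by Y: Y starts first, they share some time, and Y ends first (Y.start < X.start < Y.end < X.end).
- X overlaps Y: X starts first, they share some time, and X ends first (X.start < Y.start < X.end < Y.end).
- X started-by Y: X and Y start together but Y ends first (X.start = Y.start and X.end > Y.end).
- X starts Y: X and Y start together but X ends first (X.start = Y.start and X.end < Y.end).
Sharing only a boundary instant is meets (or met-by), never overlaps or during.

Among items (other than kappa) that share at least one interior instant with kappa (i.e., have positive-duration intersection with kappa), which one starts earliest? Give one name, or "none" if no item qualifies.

theta

Target kappa = [273, 503].
alpha [316, 527] → overlapped-by → candidate.
beta [109, 162] → before → excluded.
delta [342, 616] → overlapped-by → candidate.
epsilon [372, 523] → overlapped-by → candidate.
eta [439, 612] → overlapped-by → candidate.
gamma [254, 540] → contains → candidate.
iota [109, 342] → overlaps → candidate.
lambda [321, 326] → during → candidate.
mu [109, 307] → overlaps → candidate.
theta [37, 331] → overlaps → candidate.
zeta [43, 273] → meets → excluded.
Among candidates, earliest start is 37 → theta.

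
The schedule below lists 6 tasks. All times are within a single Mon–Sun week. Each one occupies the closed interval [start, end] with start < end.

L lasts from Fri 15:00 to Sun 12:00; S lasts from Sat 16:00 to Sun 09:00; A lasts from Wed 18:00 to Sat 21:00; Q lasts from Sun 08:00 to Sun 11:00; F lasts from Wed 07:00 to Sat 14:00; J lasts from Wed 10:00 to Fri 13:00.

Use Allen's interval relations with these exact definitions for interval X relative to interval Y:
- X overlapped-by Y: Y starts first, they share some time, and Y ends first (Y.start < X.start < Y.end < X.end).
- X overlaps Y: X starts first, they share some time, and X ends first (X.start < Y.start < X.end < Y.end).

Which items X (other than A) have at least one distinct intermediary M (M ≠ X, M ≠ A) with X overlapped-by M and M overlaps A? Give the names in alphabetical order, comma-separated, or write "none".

Target A = [Wed 18:00, Sat 21:00].
Intermediaries M with M overlaps A: F, J.
Via F — items with X overlapped-by F: L.
Via J — items with X overlapped-by J: none.
Union: L.

L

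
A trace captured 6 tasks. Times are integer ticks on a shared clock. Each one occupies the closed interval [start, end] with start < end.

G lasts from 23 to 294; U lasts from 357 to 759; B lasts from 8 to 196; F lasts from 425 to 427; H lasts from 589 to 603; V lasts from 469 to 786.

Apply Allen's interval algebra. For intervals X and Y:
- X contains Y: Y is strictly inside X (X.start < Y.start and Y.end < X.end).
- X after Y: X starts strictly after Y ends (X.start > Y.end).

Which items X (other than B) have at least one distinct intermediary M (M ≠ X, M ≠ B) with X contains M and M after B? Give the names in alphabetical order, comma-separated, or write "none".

Target B = [8, 196].
Intermediaries M with M after B: F, H, U, V.
Via F — items with X contains F: U.
Via H — items with X contains H: U, V.
Via U — items with X contains U: none.
Via V — items with X contains V: none.
Union: U, V.

U, V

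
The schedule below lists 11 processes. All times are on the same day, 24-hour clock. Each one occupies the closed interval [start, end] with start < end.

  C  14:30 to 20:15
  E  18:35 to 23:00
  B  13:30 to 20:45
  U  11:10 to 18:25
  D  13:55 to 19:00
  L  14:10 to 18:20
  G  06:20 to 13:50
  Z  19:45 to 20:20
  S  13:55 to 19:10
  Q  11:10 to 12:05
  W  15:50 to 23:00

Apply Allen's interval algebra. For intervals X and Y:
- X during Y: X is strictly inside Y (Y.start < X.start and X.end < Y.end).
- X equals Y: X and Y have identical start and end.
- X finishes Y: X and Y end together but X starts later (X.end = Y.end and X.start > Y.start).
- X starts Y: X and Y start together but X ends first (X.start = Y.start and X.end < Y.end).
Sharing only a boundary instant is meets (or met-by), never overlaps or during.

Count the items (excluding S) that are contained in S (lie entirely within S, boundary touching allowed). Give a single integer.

Target S = [13:55, 19:10].
B [13:30, 20:45] → contains → no.
C [14:30, 20:15] → overlapped-by → no.
D [13:55, 19:00] → starts → counts.
E [18:35, 23:00] → overlapped-by → no.
G [06:20, 13:50] → before → no.
L [14:10, 18:20] → during → counts.
Q [11:10, 12:05] → before → no.
U [11:10, 18:25] → overlaps → no.
W [15:50, 23:00] → overlapped-by → no.
Z [19:45, 20:20] → after → no.
Total: 2.

2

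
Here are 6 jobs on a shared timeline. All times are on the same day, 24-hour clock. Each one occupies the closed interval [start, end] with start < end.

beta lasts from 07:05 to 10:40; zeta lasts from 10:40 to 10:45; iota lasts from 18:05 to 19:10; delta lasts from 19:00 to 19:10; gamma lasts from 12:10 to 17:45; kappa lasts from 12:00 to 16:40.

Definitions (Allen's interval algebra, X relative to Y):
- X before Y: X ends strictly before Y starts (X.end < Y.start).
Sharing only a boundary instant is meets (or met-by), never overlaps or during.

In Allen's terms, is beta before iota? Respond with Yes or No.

beta = [07:05, 10:40], iota = [18:05, 19:10].
Actual relation of beta to iota: before.
Asked whether 'before' holds → Yes.

Yes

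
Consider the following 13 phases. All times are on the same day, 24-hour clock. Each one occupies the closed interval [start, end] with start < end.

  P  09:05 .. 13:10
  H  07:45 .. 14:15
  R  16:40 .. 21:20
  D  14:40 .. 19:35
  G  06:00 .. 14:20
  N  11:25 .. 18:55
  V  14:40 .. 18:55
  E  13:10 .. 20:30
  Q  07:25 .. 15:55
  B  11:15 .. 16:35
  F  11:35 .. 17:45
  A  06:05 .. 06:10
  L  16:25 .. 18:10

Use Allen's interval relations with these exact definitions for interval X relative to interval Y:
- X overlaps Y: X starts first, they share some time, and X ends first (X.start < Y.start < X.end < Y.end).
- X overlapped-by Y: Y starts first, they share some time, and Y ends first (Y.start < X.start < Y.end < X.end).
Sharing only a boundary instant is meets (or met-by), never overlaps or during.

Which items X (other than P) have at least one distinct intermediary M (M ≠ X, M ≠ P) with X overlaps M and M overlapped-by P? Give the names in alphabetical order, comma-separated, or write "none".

B, G, H, Q

Target P = [09:05, 13:10].
Intermediaries M with M overlapped-by P: B, F, N.
Via B — items with X overlaps B: G, H, Q.
Via F — items with X overlaps F: B, G, H, Q.
Via N — items with X overlaps N: B, G, H, Q.
Union: B, G, H, Q.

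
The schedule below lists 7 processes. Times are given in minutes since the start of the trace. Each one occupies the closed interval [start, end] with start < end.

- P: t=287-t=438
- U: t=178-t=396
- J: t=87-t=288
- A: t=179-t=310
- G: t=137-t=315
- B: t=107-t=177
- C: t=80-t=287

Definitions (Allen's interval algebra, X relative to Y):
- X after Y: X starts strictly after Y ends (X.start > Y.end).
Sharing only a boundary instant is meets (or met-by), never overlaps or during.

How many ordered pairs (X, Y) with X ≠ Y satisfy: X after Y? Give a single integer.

3

Checking all 42 ordered pairs for relation 'after'; matching pairs in alphabetical order:
(A, B): A after B ✓
(P, B): P after B ✓
(U, B): U after B ✓
Count: 3.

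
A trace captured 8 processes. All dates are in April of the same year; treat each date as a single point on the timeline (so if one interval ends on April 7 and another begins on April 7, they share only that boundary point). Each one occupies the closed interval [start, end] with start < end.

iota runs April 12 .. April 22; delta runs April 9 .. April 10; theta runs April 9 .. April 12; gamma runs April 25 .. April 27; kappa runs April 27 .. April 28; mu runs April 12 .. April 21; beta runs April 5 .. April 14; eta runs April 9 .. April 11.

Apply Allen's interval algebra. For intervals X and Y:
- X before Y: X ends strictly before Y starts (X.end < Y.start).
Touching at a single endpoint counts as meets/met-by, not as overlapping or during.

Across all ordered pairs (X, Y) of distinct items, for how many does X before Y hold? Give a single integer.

Checking all 56 ordered pairs for relation 'before'; matching pairs in alphabetical order:
(beta, gamma): beta before gamma ✓
(beta, kappa): beta before kappa ✓
(delta, gamma): delta before gamma ✓
(delta, iota): delta before iota ✓
(delta, kappa): delta before kappa ✓
(delta, mu): delta before mu ✓
(eta, gamma): eta before gamma ✓
(eta, iota): eta before iota ✓
(eta, kappa): eta before kappa ✓
(eta, mu): eta before mu ✓
(iota, gamma): iota before gamma ✓
(iota, kappa): iota before kappa ✓
(mu, gamma): mu before gamma ✓
(mu, kappa): mu before kappa ✓
(theta, gamma): theta before gamma ✓
(theta, kappa): theta before kappa ✓
Count: 16.

16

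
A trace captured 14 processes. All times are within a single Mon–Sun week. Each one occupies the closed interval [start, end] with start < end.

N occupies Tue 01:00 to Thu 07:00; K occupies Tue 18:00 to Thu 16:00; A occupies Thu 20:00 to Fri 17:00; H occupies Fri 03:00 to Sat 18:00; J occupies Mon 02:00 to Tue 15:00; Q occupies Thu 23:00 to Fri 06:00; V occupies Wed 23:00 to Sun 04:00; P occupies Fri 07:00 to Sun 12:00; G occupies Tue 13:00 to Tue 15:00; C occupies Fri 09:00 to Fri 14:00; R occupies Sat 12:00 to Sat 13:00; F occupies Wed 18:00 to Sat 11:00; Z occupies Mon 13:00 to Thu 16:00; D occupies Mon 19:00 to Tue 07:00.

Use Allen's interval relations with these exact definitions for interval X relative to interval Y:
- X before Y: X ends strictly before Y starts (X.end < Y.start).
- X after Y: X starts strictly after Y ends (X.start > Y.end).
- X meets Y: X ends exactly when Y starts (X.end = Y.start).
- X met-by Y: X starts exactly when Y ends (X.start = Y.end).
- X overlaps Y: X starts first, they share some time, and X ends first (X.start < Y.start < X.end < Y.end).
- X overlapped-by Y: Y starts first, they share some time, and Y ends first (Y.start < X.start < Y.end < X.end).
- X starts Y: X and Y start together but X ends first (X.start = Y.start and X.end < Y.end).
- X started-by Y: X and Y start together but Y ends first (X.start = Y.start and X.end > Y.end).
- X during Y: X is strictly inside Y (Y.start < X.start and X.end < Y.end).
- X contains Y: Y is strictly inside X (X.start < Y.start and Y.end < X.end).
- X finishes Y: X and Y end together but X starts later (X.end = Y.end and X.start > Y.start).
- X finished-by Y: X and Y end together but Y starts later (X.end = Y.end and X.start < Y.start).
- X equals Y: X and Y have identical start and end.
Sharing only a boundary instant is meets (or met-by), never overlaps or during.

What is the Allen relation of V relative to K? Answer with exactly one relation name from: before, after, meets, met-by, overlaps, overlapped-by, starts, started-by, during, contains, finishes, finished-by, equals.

V = [Wed 23:00, Sun 04:00]; K = [Tue 18:00, Thu 16:00].
Compare endpoints: V.start > K.start, V.start < K.end, V.end > K.start, V.end > K.end.
That pattern is 'overlapped-by'.

overlapped-by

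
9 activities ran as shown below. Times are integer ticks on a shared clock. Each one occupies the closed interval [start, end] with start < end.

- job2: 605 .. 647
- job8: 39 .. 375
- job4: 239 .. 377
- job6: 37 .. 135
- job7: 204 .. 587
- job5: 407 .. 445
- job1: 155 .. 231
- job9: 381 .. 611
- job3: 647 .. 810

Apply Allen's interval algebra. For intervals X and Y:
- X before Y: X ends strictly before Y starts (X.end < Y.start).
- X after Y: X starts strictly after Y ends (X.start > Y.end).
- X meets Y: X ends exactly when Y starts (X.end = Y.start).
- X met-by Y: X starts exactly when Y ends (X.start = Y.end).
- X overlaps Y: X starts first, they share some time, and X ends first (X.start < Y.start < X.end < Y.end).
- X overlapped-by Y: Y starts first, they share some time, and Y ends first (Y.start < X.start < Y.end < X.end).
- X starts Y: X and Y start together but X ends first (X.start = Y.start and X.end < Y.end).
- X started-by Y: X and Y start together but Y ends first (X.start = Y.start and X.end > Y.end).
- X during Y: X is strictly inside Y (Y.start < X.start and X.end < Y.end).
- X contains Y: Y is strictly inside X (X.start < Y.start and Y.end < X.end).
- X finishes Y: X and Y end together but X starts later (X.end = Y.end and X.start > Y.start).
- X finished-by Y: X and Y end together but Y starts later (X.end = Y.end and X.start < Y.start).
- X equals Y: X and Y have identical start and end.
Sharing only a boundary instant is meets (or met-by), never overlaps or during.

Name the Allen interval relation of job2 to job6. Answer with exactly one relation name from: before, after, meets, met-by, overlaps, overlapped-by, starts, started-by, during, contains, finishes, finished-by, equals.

after

job2 = [605, 647]; job6 = [37, 135].
Compare endpoints: job2.start > job6.start, job2.start > job6.end, job2.end > job6.start, job2.end > job6.end.
That pattern is 'after'.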